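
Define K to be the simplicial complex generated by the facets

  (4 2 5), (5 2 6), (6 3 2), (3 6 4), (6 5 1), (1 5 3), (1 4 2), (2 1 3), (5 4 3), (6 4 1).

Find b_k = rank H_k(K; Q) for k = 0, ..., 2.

b_0 = 1, b_1 = 0, b_2 = 0.

Order the vertices as 1 < 2 < 3 < 4 < 5 < 6. Listing each simplex with vertices in this order, K has dimension 2 with simplices:

  0-simplices (6): [1], [2], [3], [4], [5], [6]
  1-simplices (15): [1,2], [1,3], [1,4], [1,5], [1,6], [2,3], [2,4], [2,5], [2,6], [3,4], [3,5], [3,6], [4,5], [4,6], [5,6]
  2-simplices (10): [1,2,3], [1,2,4], [1,3,5], [1,4,6], [1,5,6], [2,3,6], [2,4,5], [2,5,6], [3,4,5], [3,4,6]

so the chain groups are C_0 ≅ Z^6, C_1 ≅ Z^15, C_2 ≅ Z^10.

Boundary ∂_1: C_1 → C_0 maps an edge to its endpoints' difference, ∂[p,q] = q − p. For instance
  ∂[5,6] = [6] − [5].
The 6×15 boundary matrix has rank 5 and Smith normal form diag(1,1,1,1,1).

The boundary map ∂_2: C_2 → C_1 maps a triangle to the signed sum of its edges. For instance
  ∂[1,2,3] = [2,3] − [1,3] + [1,2],
  ∂[1,2,4] = [2,4] − [1,4] + [1,2].
The 15×10 boundary matrix has rank 10 and Smith normal form diag(1,1,1,1,1,1,1,1,1,2).

From H_k ≅ ker(∂_k) / im(∂_{k+1}) we obtain:

  H_0: rank C_0 − rank ∂_1 = 6 − 5 = 1, and the invariant factors of ∂_1 are all 1, so H_0 ≅ Z.
  H_1: rank ker ∂_1 − rank ∂_2 = (15 − 5) − 10 = 0, and ∂_2 has invariant factor 2 > 1, so H_1 ≅ Z/2.
  H_2: rank ker ∂_2 − rank ∂_3 = (10 − 10) − 0 = 0, and there is no ∂_3, so H_2 ≅ 0.

(K is a triangulation of the real projective plane RP^2.)

Hence the Betti numbers are b_0 = 1, b_1 = 0, b_2 = 0.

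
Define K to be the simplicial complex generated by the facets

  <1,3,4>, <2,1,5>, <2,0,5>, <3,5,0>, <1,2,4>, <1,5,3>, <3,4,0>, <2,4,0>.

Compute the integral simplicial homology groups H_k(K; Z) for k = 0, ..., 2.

We work with the vertex ordering 0 < 1 < 2 < 3 < 4 < 5. The simplices of K, each written with vertices in increasing order, are:

  0-simplices (6): [0], [1], [2], [3], [4], [5]
  1-simplices (12): [0,2], [0,3], [0,4], [0,5], [1,2], [1,3], [1,4], [1,5], [2,4], [2,5], [3,4], [3,5]
  2-simplices (8): [0,2,4], [0,2,5], [0,3,4], [0,3,5], [1,2,4], [1,2,5], [1,3,4], [1,3,5]

Hence C_0 ≅ Z^6, C_1 ≅ Z^12, C_2 ≅ Z^8.

The boundary map ∂_1: C_1 → C_0 maps an edge to its endpoints' difference, ∂[p,q] = q − p. For instance
  ∂[2,4] = [4] − [2].
The resulting 6×12 matrix has rank 5, and its Smith normal form has invariant factors (1,1,1,1,1).

∂_2: C_2 → C_1 sends each 2-simplex [p,q,r] to [q,r] − [p,r] + [p,q]. For instance
  ∂[1,2,4] = [2,4] − [1,4] + [1,2],
  ∂[0,2,5] = [2,5] − [0,5] + [0,2].
As a 12×8 matrix over Z this has rank 7, with invariant factors (1,1,1,1,1,1,1).

Reading off H_k = ker ∂_k / im ∂_{k+1}:

  H_0: rank C_0 − rank ∂_1 = 6 − 5 = 1, and the invariant factors of ∂_1 are all 1, so H_0 = Z.
  H_1: rank ker ∂_1 − rank ∂_2 = (12 − 5) − 7 = 0, and the invariant factors of ∂_2 are all 1, so H_1 = 0.
  H_2: rank ker ∂_2 − rank ∂_3 = (8 − 7) − 0 = 1, and there is no ∂_3, so H_2 = Z.

As a check, the Euler characteristic is 6 − 12 + 8 = 2, which agrees with 1 − 0 + 1 = 2.

H_0 ≅ Z,  H_1 = 0,  H_2 ≅ Z.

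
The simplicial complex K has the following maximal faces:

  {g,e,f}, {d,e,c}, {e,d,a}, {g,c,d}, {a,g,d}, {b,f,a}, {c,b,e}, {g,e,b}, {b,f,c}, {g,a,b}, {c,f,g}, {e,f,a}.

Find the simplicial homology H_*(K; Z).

H_0 ≅ Z,  H_1 ≅ Z/2,  H_2 = 0.

We work with the vertex ordering a < b < c < d < e < f < g. The simplices of K, each written with vertices in increasing order, are:

  0-simplices (7): a, b, c, d, e, f, g
  1-simplices (18): ab, ad, ae, af, ag, bc, be, bf, bg, cd, ce, cf, cg, de, dg, ef, eg, fg
  2-simplices (12): abf, abg, ade, adg, aef, bce, bcf, beg, cde, cdg, cfg, efg

giving chain groups C_0 ≅ Z^7, C_1 ≅ Z^18, C_2 ≅ Z^12.

Boundary ∂_1: C_1 → C_0 is given by ∂[p,q] = [q] − [p]. For instance
  ∂ce = e − c.
This gives a 7×18 integer matrix of rank 6; reducing to Smith normal form yields diagonal entries (1,1,1,1,1,1).

The boundary map ∂_2: C_2 → C_1 acts by ∂[p,q,r] = [q,r] − [p,r] + [p,q]. For instance
  ∂bcf = cf − bf + bc,
  ∂cde = de − ce + cd.
As a 18×12 matrix over Z this has rank 12, with invariant factors (1,1,1,1,1,1,1,1,1,1,1,2).

Computing H_k = (kernel of ∂_k) / (image of ∂_{k+1}):

  H_0: rank C_0 − rank ∂_1 = 7 − 6 = 1, and the invariant factors of ∂_1 are all 1, so H_0 ≅ Z.
  H_1: rank ker ∂_1 − rank ∂_2 = (18 − 6) − 12 = 0, and ∂_2 has invariant factor 2 > 1, so H_1 ≅ Z/2.
  H_2: rank ker ∂_2 − rank ∂_3 = (12 − 12) − 0 = 0, and there is no ∂_3, so H_2 ≅ 0.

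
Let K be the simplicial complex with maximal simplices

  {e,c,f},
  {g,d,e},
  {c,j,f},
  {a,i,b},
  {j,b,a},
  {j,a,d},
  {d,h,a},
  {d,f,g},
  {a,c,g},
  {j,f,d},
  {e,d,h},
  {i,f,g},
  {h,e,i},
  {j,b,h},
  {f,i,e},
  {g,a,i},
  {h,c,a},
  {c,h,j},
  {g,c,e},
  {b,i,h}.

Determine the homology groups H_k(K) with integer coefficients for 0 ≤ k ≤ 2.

H_0 ≅ Z,  H_1 ≅ Z ⊕ Z/2Z,  H_2 = 0.

Order the vertices as a < b < c < d < e < f < g < h < i < j. Listing each simplex with vertices in this order, K has dimension 2 with simplices:

  0-simplices (10): a, b, c, d, e, f, g, h, i, j
  1-simplices (30): ab, ac, ad, ag, ah, ai, aj, bh, bi, bj, ce, cf, cg, ch, cj, de, df, dg, dh, dj, ef, eg, eh, ei, fg, fi, fj, gi, hi, hj
  2-simplices (20): abi, abj, acg, ach, adh, adj, agi, bhi, bhj, cef, ceg, cfj, chj, deg, deh, dfg, dfj, efi, ehi, fgi

giving chain groups C_0 ≅ Z^10, C_1 ≅ Z^30, C_2 ≅ Z^20.

The boundary map ∂_1: C_1 → C_0 is given by ∂[p,q] = [q] − [p].
The 10×30 boundary matrix has rank 9 and Smith normal form diag(1,1,1,1,1,1,1,1,1).

Boundary ∂_2: C_2 → C_1 acts by ∂[p,q,r] = [q,r] − [p,r] + [p,q]. For instance
  ∂abi = bi − ai + ab,
  ∂cef = ef − cf + ce.
This gives a 30×20 integer matrix of rank 20; reducing to Smith normal form yields diagonal entries (1,1,1,1,1,1,1,1,1,1,1,1,1,1,1,1,1,1,1,2).

From H_k ≅ ker(∂_k) / im(∂_{k+1}) we obtain:

  H_0: rank C_0 − rank ∂_1 = 10 − 9 = 1, and the invariant factors of ∂_1 are all 1, so H_0 ≅ Z.
  H_1: rank ker ∂_1 − rank ∂_2 = (30 − 9) − 20 = 1, and ∂_2 has invariant factor 2 > 1, so H_1 ≅ Z ⊕ Z/2Z.
  H_2: rank ker ∂_2 − rank ∂_3 = (20 − 20) − 0 = 0, and there is no ∂_3, so H_2 ≅ 0.

As a check, the Euler characteristic is 10 − 30 + 20 = 0, which agrees with 1 − 1 + 0 = 0.
(K is a triangulation of the Klein bottle.)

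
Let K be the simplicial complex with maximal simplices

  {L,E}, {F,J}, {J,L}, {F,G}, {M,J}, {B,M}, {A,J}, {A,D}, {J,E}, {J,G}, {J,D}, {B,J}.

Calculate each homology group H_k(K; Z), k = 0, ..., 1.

Fix the vertex order A < B < D < E < F < G < J < L < M and write every simplex with vertices in increasing order. Then dim K = 1 and the simplices of K are:

  0-simplices (9): A, B, D, E, F, G, J, L, M
  1-simplices (12): AD, AJ, BJ, BM, DJ, EJ, EL, FG, FJ, GJ, JL, JM

so the chain groups are C_0 ≅ Z^9, C_1 ≅ Z^12.

The boundary map ∂_1: C_1 → C_0 sends each edge [p,q] (with p < q) to q − p. For instance
  ∂DJ = J − D.
This gives a 9×12 integer matrix of rank 8; reducing to Smith normal form yields diagonal entries (1,1,1,1,1,1,1,1).

Computing H_k = (kernel of ∂_k) / (image of ∂_{k+1}):

  H_0: rank C_0 − rank ∂_1 = 9 − 8 = 1, and the invariant factors of ∂_1 are all 1, so H_0 ≅ Z.
  H_1: rank ker ∂_1 − rank ∂_2 = (12 − 8) − 0 = 4, and there is no ∂_2, so H_1 ≅ Z^4.

As a check, the Euler characteristic is 9 − 12 = -3, which agrees with 1 − 4 = -3.

H_0 = Z,  H_1 = Z^4.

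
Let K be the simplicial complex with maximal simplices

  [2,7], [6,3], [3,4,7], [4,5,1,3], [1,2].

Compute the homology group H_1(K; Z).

Order the vertices as 1 < 2 < 3 < 4 < 5 < 6 < 7. Listing each simplex with vertices in this order, K has dimension 3 with simplices:

  0-simplices (7): [1], [2], [3], [4], [5], [6], [7]
  1-simplices (11): [1,2], [1,3], [1,4], [1,5], [2,7], [3,4], [3,5], [3,6], [3,7], [4,5], [4,7]
  2-simplices (5): [1,3,4], [1,3,5], [1,4,5], [3,4,5], [3,4,7]
  3-simplices (1): [1,3,4,5]

giving chain groups C_0 ≅ Z^7, C_1 ≅ Z^11, C_2 ≅ Z^5, C_3 ≅ Z^1.

The boundary map ∂_1: C_1 → C_0 maps an edge to its endpoints' difference, ∂[p,q] = q − p. For instance
  ∂[1,4] = [4] − [1].
The 7×11 boundary matrix has rank 6 and Smith normal form diag(1,1,1,1,1,1).

∂_2: C_2 → C_1 sends each 2-simplex [p,q,r] to [q,r] − [p,r] + [p,q]. For instance
  ∂[1,3,5] = [3,5] − [1,5] + [1,3],
  ∂[1,4,5] = [4,5] − [1,5] + [1,4].
The 11×5 boundary matrix has rank 4 and Smith normal form diag(1,1,1,1).

The boundary map ∂_3: C_3 → C_2 sends each 3-simplex σ to the alternating sum Σ_i (−1)^i (σ with its i-th vertex removed). For instance
  ∂[1,3,4,5] = [3,4,5] − [1,4,5] + [1,3,5] − [1,3,4].
The 5×1 boundary matrix has rank 1 and Smith normal form diag(1).

Computing H_k = (kernel of ∂_k) / (image of ∂_{k+1}):

  H_1: rank ker ∂_1 − rank ∂_2 = (11 − 6) − 4 = 1, and the invariant factors of ∂_2 are all 1, so H_1 = Z.

H_1 ≅ Z.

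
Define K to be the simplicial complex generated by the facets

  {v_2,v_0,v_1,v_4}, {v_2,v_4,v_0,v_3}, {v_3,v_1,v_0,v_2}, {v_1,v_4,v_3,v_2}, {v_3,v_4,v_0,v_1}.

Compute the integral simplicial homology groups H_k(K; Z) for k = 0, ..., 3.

H_0 = Z,  H_1 = 0,  H_2 = 0,  H_3 = Z.

Take the total order v_0 < v_1 < v_2 < v_3 < v_4 on the vertex set. Then K (dimension 3) consists of the simplices:

  0-simplices (5): [v_0], [v_1], [v_2], [v_3], [v_4]
  1-simplices (10): [v_0,v_1], [v_0,v_2], [v_0,v_3], [v_0,v_4], [v_1,v_2], [v_1,v_3], [v_1,v_4], [v_2,v_3], [v_2,v_4], [v_3,v_4]
  2-simplices (10): [v_0,v_1,v_2], [v_0,v_1,v_3], [v_0,v_1,v_4], [v_0,v_2,v_3], [v_0,v_2,v_4], [v_0,v_3,v_4], [v_1,v_2,v_3], [v_1,v_2,v_4], [v_1,v_3,v_4], [v_2,v_3,v_4]
  3-simplices (5): [v_0,v_1,v_2,v_3], [v_0,v_1,v_2,v_4], [v_0,v_1,v_3,v_4], [v_0,v_2,v_3,v_4], [v_1,v_2,v_3,v_4]

giving chain groups C_0 ≅ Z^5, C_1 ≅ Z^10, C_2 ≅ Z^10, C_3 ≅ Z^5.

Boundary ∂_1: C_1 → C_0 sends each edge [p,q] (with p < q) to q − p. For instance
  ∂[v_1,v_3] = [v_3] − [v_1].
As a 5×10 matrix over Z this has rank 4, with invariant factors (1,1,1,1).

∂_2: C_2 → C_1 acts by ∂[p,q,r] = [q,r] − [p,r] + [p,q]. For instance
  ∂[v_0,v_2,v_4] = [v_2,v_4] − [v_0,v_4] + [v_0,v_2],
  ∂[v_1,v_3,v_4] = [v_3,v_4] − [v_1,v_4] + [v_1,v_3].
The resulting 10×10 matrix has rank 6, and its Smith normal form has invariant factors (1,1,1,1,1,1).

The boundary map ∂_3: C_3 → C_2 sends each 3-simplex σ to the alternating sum Σ_i (−1)^i (σ with its i-th vertex removed). For instance
  ∂[v_0,v_1,v_3,v_4] = [v_1,v_3,v_4] − [v_0,v_3,v_4] + [v_0,v_1,v_4] − [v_0,v_1,v_3],
  ∂[v_0,v_1,v_2,v_4] = [v_1,v_2,v_4] − [v_0,v_2,v_4] + [v_0,v_1,v_4] − [v_0,v_1,v_2].
The 10×5 boundary matrix has rank 4 and Smith normal form diag(1,1,1,1).

Reading off H_k = ker ∂_k / im ∂_{k+1}:

  H_0: rank C_0 − rank ∂_1 = 5 − 4 = 1, and the invariant factors of ∂_1 are all 1, so H_0 = Z.
  H_1: rank ker ∂_1 − rank ∂_2 = (10 − 4) − 6 = 0, and the invariant factors of ∂_2 are all 1, so H_1 = 0.
  H_2: rank ker ∂_2 − rank ∂_3 = (10 − 6) − 4 = 0, and the invariant factors of ∂_3 are all 1, so H_2 = 0.
  H_3: rank ker ∂_3 − rank ∂_4 = (5 − 4) − 0 = 1, and there is no ∂_4, so H_3 = Z.

As a check, the Euler characteristic is 5 − 10 + 10 − 5 = 0, which agrees with 1 − 0 + 0 − 1 = 0.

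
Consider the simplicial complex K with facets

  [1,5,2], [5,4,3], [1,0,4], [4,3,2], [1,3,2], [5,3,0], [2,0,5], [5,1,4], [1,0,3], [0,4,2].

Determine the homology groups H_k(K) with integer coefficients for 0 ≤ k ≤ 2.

H_0 ≅ Z,  H_1 ≅ Z/2,  H_2 = 0.

Fix the vertex order 0 < 1 < 2 < 3 < 4 < 5 and write every simplex with vertices in increasing order. Then dim K = 2 and the simplices of K are:

  0-simplices (6): [0], [1], [2], [3], [4], [5]
  1-simplices (15): [0,1], [0,2], [0,3], [0,4], [0,5], [1,2], [1,3], [1,4], [1,5], [2,3], [2,4], [2,5], [3,4], [3,5], [4,5]
  2-simplices (10): [0,1,3], [0,1,4], [0,2,4], [0,2,5], [0,3,5], [1,2,3], [1,2,5], [1,4,5], [2,3,4], [3,4,5]

Hence C_0 ≅ Z^6, C_1 ≅ Z^15, C_2 ≅ Z^10.

∂_1: C_1 → C_0 sends each edge [p,q] (with p < q) to q − p. For instance
  ∂[0,3] = [3] − [0].
As a 6×15 matrix over Z this has rank 5, with invariant factors (1,1,1,1,1).

Boundary ∂_2: C_2 → C_1 sends each 2-simplex [p,q,r] to [q,r] − [p,r] + [p,q]. For instance
  ∂[0,1,3] = [1,3] − [0,3] + [0,1],
  ∂[0,3,5] = [3,5] − [0,5] + [0,3].
The 15×10 boundary matrix has rank 10 and Smith normal form diag(1,1,1,1,1,1,1,1,1,2).

Reading off H_k = ker ∂_k / im ∂_{k+1}:

  H_0: rank C_0 − rank ∂_1 = 6 − 5 = 1, and the invariant factors of ∂_1 are all 1, so H_0 = Z.
  H_1: rank ker ∂_1 − rank ∂_2 = (15 − 5) − 10 = 0, and ∂_2 has invariant factor 2 > 1, so H_1 = Z/2.
  H_2: rank ker ∂_2 − rank ∂_3 = (10 − 10) − 0 = 0, and there is no ∂_3, so H_2 = 0.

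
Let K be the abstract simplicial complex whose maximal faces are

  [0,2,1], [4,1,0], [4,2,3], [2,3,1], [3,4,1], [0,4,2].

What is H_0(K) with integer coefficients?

H_0 = Z.

Take the total order 0 < 1 < 2 < 3 < 4 on the vertex set. Then K (dimension 2) consists of the simplices:

  0-simplices (5): [0], [1], [2], [3], [4]
  1-simplices (9): [0,1], [0,2], [0,4], [1,2], [1,3], [1,4], [2,3], [2,4], [3,4]
  2-simplices (6): [0,1,2], [0,1,4], [0,2,4], [1,2,3], [1,3,4], [2,3,4]

so the chain groups are C_0 ≅ Z^5, C_1 ≅ Z^9, C_2 ≅ Z^6.

The boundary map ∂_1: C_1 → C_0 sends each edge [p,q] (with p < q) to q − p. For instance
  ∂[0,2] = [2] − [0].
As a 5×9 matrix over Z this has rank 4, with invariant factors (1,1,1,1).

The boundary map ∂_2: C_2 → C_1 sends each 2-simplex [p,q,r] to [q,r] − [p,r] + [p,q]. For instance
  ∂[2,3,4] = [3,4] − [2,4] + [2,3],
  ∂[1,2,3] = [2,3] − [1,3] + [1,2].
As a 9×6 matrix over Z this has rank 5, with invariant factors (1,1,1,1,1).

Now H_k = ker ∂_k / im ∂_{k+1}, so:

  H_0: rank C_0 − rank ∂_1 = 5 − 4 = 1, and the invariant factors of ∂_1 are all 1, so H_0 ≅ Z.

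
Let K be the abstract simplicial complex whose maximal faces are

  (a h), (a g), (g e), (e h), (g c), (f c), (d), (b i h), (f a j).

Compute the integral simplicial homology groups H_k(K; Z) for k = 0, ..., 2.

H_0 = Z^2,  H_1 = Z^2,  H_2 = 0.

We work with the vertex ordering a < b < c < d < e < f < g < h < i < j. The simplices of K, each written with vertices in increasing order, are:

  0-simplices (10): a, b, c, d, e, f, g, h, i, j
  1-simplices (12): af, ag, ah, aj, bh, bi, cf, cg, eg, eh, fj, hi
  2-simplices (2): afj, bhi

Hence C_0 ≅ Z^10, C_1 ≅ Z^12, C_2 ≅ Z^2.

∂_1: C_1 → C_0 is given by ∂[p,q] = [q] − [p].
The 10×12 boundary matrix has rank 8 and Smith normal form diag(1,1,1,1,1,1,1,1).

Boundary ∂_2: C_2 → C_1 sends each 2-simplex [p,q,r] to [q,r] − [p,r] + [p,q]. For instance
  ∂afj = fj − aj + af,
  ∂bhi = hi − bi + bh.
This gives a 12×2 integer matrix of rank 2; reducing to Smith normal form yields diagonal entries (1,1).

Reading off H_k = ker ∂_k / im ∂_{k+1}:

  H_0: rank C_0 − rank ∂_1 = 10 − 8 = 2, and the invariant factors of ∂_1 are all 1, so H_0 = Z^2.
  H_1: rank ker ∂_1 − rank ∂_2 = (12 − 8) − 2 = 2, and the invariant factors of ∂_2 are all 1, so H_1 = Z^2.
  H_2: rank ker ∂_2 − rank ∂_3 = (2 − 2) − 0 = 0, and there is no ∂_3, so H_2 = 0.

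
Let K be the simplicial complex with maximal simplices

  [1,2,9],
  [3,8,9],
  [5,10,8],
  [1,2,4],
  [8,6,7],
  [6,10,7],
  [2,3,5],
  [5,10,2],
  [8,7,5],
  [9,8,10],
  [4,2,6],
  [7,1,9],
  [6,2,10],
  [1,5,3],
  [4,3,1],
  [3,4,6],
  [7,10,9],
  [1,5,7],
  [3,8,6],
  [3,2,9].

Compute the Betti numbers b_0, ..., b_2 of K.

Order the vertices as 1 < 2 < 3 < 4 < 5 < 6 < 7 < 8 < 9 < 10. Listing each simplex with vertices in this order, K has dimension 2 with simplices:

  0-simplices (10): [1], [2], [3], [4], [5], [6], [7], [8], [9], [10]
  1-simplices (30): (30 of them)
  2-simplices (20): (20 of them)

giving chain groups C_0 ≅ Z^10, C_1 ≅ Z^30, C_2 ≅ Z^20.

The boundary map ∂_1: C_1 → C_0 maps an edge to its endpoints' difference, ∂[p,q] = q − p. For instance
  ∂[4,6] = [6] − [4].
As a 10×30 matrix over Z this has rank 9, with invariant factors (1,1,1,1,1,1,1,1,1).

The boundary map ∂_2: C_2 → C_1 sends each 2-simplex [p,q,r] to [q,r] − [p,r] + [p,q]. For instance
  ∂[2,4,6] = [4,6] − [2,6] + [2,4],
  ∂[3,8,9] = [8,9] − [3,9] + [3,8].
As a 30×20 matrix over Z this has rank 20, with invariant factors (1,1,1,1,1,1,1,1,1,1,1,1,1,1,1,1,1,1,1,2).

Reading off H_k = ker ∂_k / im ∂_{k+1}:

  H_0: rank C_0 − rank ∂_1 = 10 − 9 = 1, and the invariant factors of ∂_1 are all 1, so H_0 ≅ Z.
  H_1: rank ker ∂_1 − rank ∂_2 = (30 − 9) − 20 = 1, and ∂_2 has invariant factor 2 > 1, so H_1 ≅ Z ⊕ Z_2.
  H_2: rank ker ∂_2 − rank ∂_3 = (20 − 20) − 0 = 0, and there is no ∂_3, so H_2 ≅ 0.

As a check, the Euler characteristic is 10 − 30 + 20 = 0, which agrees with 1 − 1 + 0 = 0.
(K is a triangulation of the Klein bottle.)

Hence the Betti numbers are b_0 = 1, b_1 = 1, b_2 = 0.

b_0 = 1, b_1 = 1, b_2 = 0.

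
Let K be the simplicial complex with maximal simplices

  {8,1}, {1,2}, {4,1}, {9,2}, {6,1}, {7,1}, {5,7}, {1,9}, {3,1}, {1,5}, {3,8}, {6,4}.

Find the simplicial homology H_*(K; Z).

Order the vertices as 1 < 2 < 3 < 4 < 5 < 6 < 7 < 8 < 9. Listing each simplex with vertices in this order, K has dimension 1 with simplices:

  0-simplices (9): [1], [2], [3], [4], [5], [6], [7], [8], [9]
  1-simplices (12): [1,2], [1,3], [1,4], [1,5], [1,6], [1,7], [1,8], [1,9], [2,9], [3,8], [4,6], [5,7]

so the chain groups are C_0 ≅ Z^9, C_1 ≅ Z^12.

The boundary map ∂_1: C_1 → C_0 maps an edge to its endpoints' difference, ∂[p,q] = q − p.
This gives a 9×12 integer matrix of rank 8; reducing to Smith normal form yields diagonal entries (1,1,1,1,1,1,1,1).

Computing H_k = (kernel of ∂_k) / (image of ∂_{k+1}):

  H_0: rank C_0 − rank ∂_1 = 9 − 8 = 1, and the invariant factors of ∂_1 are all 1, so H_0 = Z.
  H_1: rank ker ∂_1 − rank ∂_2 = (12 − 8) − 0 = 4, and there is no ∂_2, so H_1 = Z^4.

As a check, the Euler characteristic is 9 − 12 = -3, which agrees with 1 − 4 = -3.

H_0 ≅ Z,  H_1 ≅ Z^4.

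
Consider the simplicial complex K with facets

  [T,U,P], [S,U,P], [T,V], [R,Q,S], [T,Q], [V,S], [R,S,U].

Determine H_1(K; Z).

H_1 ≅ Z^2.

Order the vertices as P < Q < R < S < T < U < V. Listing each simplex with vertices in this order, K has dimension 2 with simplices:

  0-simplices (7): P, Q, R, S, T, U, V
  1-simplices (12): PS, PT, PU, QR, QS, QT, RS, RU, SU, SV, TU, TV
  2-simplices (4): PSU, PTU, QRS, RSU

giving chain groups C_0 ≅ Z^7, C_1 ≅ Z^12, C_2 ≅ Z^4.

Boundary ∂_1: C_1 → C_0 maps an edge to its endpoints' difference, ∂[p,q] = q − p. For instance
  ∂PT = T − P.
The 7×12 boundary matrix has rank 6 and Smith normal form diag(1,1,1,1,1,1).

The boundary map ∂_2: C_2 → C_1 maps a triangle to the signed sum of its edges. For instance
  ∂PSU = SU − PU + PS,
  ∂QRS = RS − QS + QR.
The 12×4 boundary matrix has rank 4 and Smith normal form diag(1,1,1,1).

Computing H_k = (kernel of ∂_k) / (image of ∂_{k+1}):

  H_1: rank ker ∂_1 − rank ∂_2 = (12 − 6) − 4 = 2, and the invariant factors of ∂_2 are all 1, so H_1 = Z^2.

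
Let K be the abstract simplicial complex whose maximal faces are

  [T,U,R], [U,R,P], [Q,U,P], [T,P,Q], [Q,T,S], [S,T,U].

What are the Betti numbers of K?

b_0 = 1, b_1 = 1, b_2 = 0.

Fix the vertex order P < Q < R < S < T < U and write every simplex with vertices in increasing order. Then dim K = 2 and the simplices of K are:

  0-simplices (6): P, Q, R, S, T, U
  1-simplices (12): PQ, PR, PT, PU, QS, QT, QU, RT, RU, ST, SU, TU
  2-simplices (6): PQT, PQU, PRU, QST, RTU, STU

giving chain groups C_0 ≅ Z^6, C_1 ≅ Z^12, C_2 ≅ Z^6.

∂_1: C_1 → C_0 is given by ∂[p,q] = [q] − [p].
As a 6×12 matrix over Z this has rank 5, with invariant factors (1,1,1,1,1).

The boundary map ∂_2: C_2 → C_1 sends each 2-simplex [p,q,r] to [q,r] − [p,r] + [p,q]. For instance
  ∂PQT = QT − PT + PQ,
  ∂RTU = TU − RU + RT.
This gives a 12×6 integer matrix of rank 6; reducing to Smith normal form yields diagonal entries (1,1,1,1,1,1).

Now H_k = ker ∂_k / im ∂_{k+1}, so:

  H_0: rank C_0 − rank ∂_1 = 6 − 5 = 1, and the invariant factors of ∂_1 are all 1, so H_0 ≅ Z.
  H_1: rank ker ∂_1 − rank ∂_2 = (12 − 5) − 6 = 1, and the invariant factors of ∂_2 are all 1, so H_1 ≅ Z.
  H_2: rank ker ∂_2 − rank ∂_3 = (6 − 6) − 0 = 0, and there is no ∂_3, so H_2 ≅ 0.

Hence the Betti numbers are b_0 = 1, b_1 = 1, b_2 = 0.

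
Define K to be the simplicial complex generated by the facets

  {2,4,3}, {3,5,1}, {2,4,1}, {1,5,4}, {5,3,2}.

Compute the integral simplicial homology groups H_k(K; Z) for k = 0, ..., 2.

H_0 = Z,  H_1 = Z,  H_2 = 0.

Order the vertices as 1 < 2 < 3 < 4 < 5. Listing each simplex with vertices in this order, K has dimension 2 with simplices:

  0-simplices (5): [1], [2], [3], [4], [5]
  1-simplices (10): [1,2], [1,3], [1,4], [1,5], [2,3], [2,4], [2,5], [3,4], [3,5], [4,5]
  2-simplices (5): [1,2,4], [1,3,5], [1,4,5], [2,3,4], [2,3,5]

giving chain groups C_0 ≅ Z^5, C_1 ≅ Z^10, C_2 ≅ Z^5.

Boundary ∂_1: C_1 → C_0 maps an edge to its endpoints' difference, ∂[p,q] = q − p. For instance
  ∂[1,3] = [3] − [1].
As a 5×10 matrix over Z this has rank 4, with invariant factors (1,1,1,1).

∂_2: C_2 → C_1 maps a triangle to the signed sum of its edges. For instance
  ∂[1,4,5] = [4,5] − [1,5] + [1,4],
  ∂[1,3,5] = [3,5] − [1,5] + [1,3].
This gives a 10×5 integer matrix of rank 5; reducing to Smith normal form yields diagonal entries (1,1,1,1,1).

From H_k ≅ ker(∂_k) / im(∂_{k+1}) we obtain:

  H_0: rank C_0 − rank ∂_1 = 5 − 4 = 1, and the invariant factors of ∂_1 are all 1, so H_0 ≅ Z.
  H_1: rank ker ∂_1 − rank ∂_2 = (10 − 4) − 5 = 1, and the invariant factors of ∂_2 are all 1, so H_1 ≅ Z.
  H_2: rank ker ∂_2 − rank ∂_3 = (5 − 5) − 0 = 0, and there is no ∂_3, so H_2 ≅ 0.

(K is a triangulation of the Möbius band.)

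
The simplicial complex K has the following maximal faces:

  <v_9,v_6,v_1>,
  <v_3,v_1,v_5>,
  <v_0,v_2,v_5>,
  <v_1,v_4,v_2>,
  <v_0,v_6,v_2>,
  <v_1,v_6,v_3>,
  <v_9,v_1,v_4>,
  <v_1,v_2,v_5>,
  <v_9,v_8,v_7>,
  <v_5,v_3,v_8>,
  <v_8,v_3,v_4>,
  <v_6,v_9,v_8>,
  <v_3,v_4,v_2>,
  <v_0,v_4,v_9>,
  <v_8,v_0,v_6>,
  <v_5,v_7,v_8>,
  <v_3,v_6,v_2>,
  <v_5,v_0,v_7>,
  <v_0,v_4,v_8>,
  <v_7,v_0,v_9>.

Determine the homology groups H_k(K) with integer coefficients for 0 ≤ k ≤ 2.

H_0 ≅ Z,  H_1 ≅ Z ⊕ Z/2Z,  H_2 = 0.

We work with the vertex ordering v_0 < v_1 < v_2 < v_3 < v_4 < v_5 < v_6 < v_7 < v_8 < v_9. The simplices of K, each written with vertices in increasing order, are:

  0-simplices (10): [v_0], [v_1], [v_2], [v_3], [v_4], [v_5], [v_6], [v_7], [v_8], [v_9]
  1-simplices (30): (30 of them)
  2-simplices (20): (20 of them)

so the chain groups are C_0 ≅ Z^10, C_1 ≅ Z^30, C_2 ≅ Z^20.

The boundary map ∂_1: C_1 → C_0 maps an edge to its endpoints' difference, ∂[p,q] = q − p. For instance
  ∂[v_2,v_6] = [v_6] − [v_2].
This gives a 10×30 integer matrix of rank 9; reducing to Smith normal form yields diagonal entries (1,1,1,1,1,1,1,1,1).

Boundary ∂_2: C_2 → C_1 sends each 2-simplex [p,q,r] to [q,r] − [p,r] + [p,q]. For instance
  ∂[v_7,v_8,v_9] = [v_8,v_9] − [v_7,v_9] + [v_7,v_8],
  ∂[v_5,v_7,v_8] = [v_7,v_8] − [v_5,v_8] + [v_5,v_7].
This gives a 30×20 integer matrix of rank 20; reducing to Smith normal form yields diagonal entries (1,1,1,1,1,1,1,1,1,1,1,1,1,1,1,1,1,1,1,2).

Computing H_k = (kernel of ∂_k) / (image of ∂_{k+1}):

  H_0: rank C_0 − rank ∂_1 = 10 − 9 = 1, and the invariant factors of ∂_1 are all 1, so H_0 ≅ Z.
  H_1: rank ker ∂_1 − rank ∂_2 = (30 − 9) − 20 = 1, and ∂_2 has invariant factor 2 > 1, so H_1 ≅ Z ⊕ Z/2Z.
  H_2: rank ker ∂_2 − rank ∂_3 = (20 − 20) − 0 = 0, and there is no ∂_3, so H_2 ≅ 0.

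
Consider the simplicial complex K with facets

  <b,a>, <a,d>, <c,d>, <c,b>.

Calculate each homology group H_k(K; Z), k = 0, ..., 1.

Take the total order a < b < c < d on the vertex set. Then K (dimension 1) consists of the simplices:

  0-simplices (4): a, b, c, d
  1-simplices (4): ab, ad, bc, cd

Hence C_0 ≅ Z^4, C_1 ≅ Z^4.

∂_1: C_1 → C_0 is given by ∂[p,q] = [q] − [p].
As a 4×4 matrix over Z this has rank 3, with invariant factors (1,1,1).

Now H_k = ker ∂_k / im ∂_{k+1}, so:

  H_0: rank C_0 − rank ∂_1 = 4 − 3 = 1, and the invariant factors of ∂_1 are all 1, so H_0 ≅ Z.
  H_1: rank ker ∂_1 − rank ∂_2 = (4 − 3) − 0 = 1, and there is no ∂_2, so H_1 ≅ Z.

(K is a triangulation of the circle S^1.)

H_0 ≅ Z,  H_1 ≅ Z.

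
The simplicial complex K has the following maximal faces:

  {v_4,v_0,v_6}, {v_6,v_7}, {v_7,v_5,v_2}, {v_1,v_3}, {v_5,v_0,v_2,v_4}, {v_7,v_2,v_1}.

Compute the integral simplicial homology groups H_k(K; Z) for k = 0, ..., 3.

H_0 ≅ Z,  H_1 ≅ Z,  H_2 = 0,  H_3 = 0.

K has 8 vertices, 14 edges, 7 triangles, 1 3-simplex.
rank ∂_0 = 0, rank ∂_1 = 7 ⇒ b_0 = 8 − 0 − 7 = 1; all invariant factors of ∂_1 are 1 so no torsion. So H_0 ≅ Z.
rank ∂_1 = 7, rank ∂_2 = 6 ⇒ b_1 = 14 − 7 − 6 = 1; all invariant factors of ∂_2 are 1 so no torsion. So H_1 ≅ Z.
rank ∂_2 = 6, rank ∂_3 = 1 ⇒ b_2 = 7 − 6 − 1 = 0; all invariant factors of ∂_3 are 1 so no torsion. So H_2 ≅ 0.
rank ∂_3 = 1, rank ∂_4 = 0 ⇒ b_3 = 1 − 1 − 0 = 0. So H_3 ≅ 0.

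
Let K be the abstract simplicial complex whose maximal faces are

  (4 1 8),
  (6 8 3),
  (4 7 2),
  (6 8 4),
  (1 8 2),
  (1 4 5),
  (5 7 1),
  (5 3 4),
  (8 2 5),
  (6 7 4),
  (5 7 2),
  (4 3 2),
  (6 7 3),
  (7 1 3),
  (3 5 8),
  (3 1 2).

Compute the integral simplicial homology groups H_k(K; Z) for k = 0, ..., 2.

H_0 = Z,  H_1 = Z^2,  H_2 = Z.

Fix the vertex order 1 < 2 < 3 < 4 < 5 < 6 < 7 < 8 and write every simplex with vertices in increasing order. Then dim K = 2 and the simplices of K are:

  0-simplices (8): [1], [2], [3], [4], [5], [6], [7], [8]
  1-simplices (24): (24 of them)
  2-simplices (16): [1,2,3], [1,2,8], [1,3,7], [1,4,5], [1,4,8], [1,5,7], [2,3,4], [2,4,7], [2,5,7], [2,5,8], [3,4,5], [3,5,8], [3,6,7], [3,6,8], [4,6,7], [4,6,8]

giving chain groups C_0 ≅ Z^8, C_1 ≅ Z^24, C_2 ≅ Z^16.

∂_1: C_1 → C_0 is given by ∂[p,q] = [q] − [p]. For instance
  ∂[3,5] = [5] − [3].
As a 8×24 matrix over Z this has rank 7, with invariant factors (1,1,1,1,1,1,1).

The boundary map ∂_2: C_2 → C_1 maps a triangle to the signed sum of its edges. For instance
  ∂[2,5,7] = [5,7] − [2,7] + [2,5],
  ∂[3,4,5] = [4,5] − [3,5] + [3,4].
The 24×16 boundary matrix has rank 15 and Smith normal form diag(1,1,1,1,1,1,1,1,1,1,1,1,1,1,1).

Computing H_k = (kernel of ∂_k) / (image of ∂_{k+1}):

  H_0: rank C_0 − rank ∂_1 = 8 − 7 = 1, and the invariant factors of ∂_1 are all 1, so H_0 = Z.
  H_1: rank ker ∂_1 − rank ∂_2 = (24 − 7) − 15 = 2, and the invariant factors of ∂_2 are all 1, so H_1 = Z^2.
  H_2: rank ker ∂_2 − rank ∂_3 = (16 − 15) − 0 = 1, and there is no ∂_3, so H_2 = Z.

As a check, the Euler characteristic is 8 − 24 + 16 = 0, which agrees with 1 − 2 + 1 = 0.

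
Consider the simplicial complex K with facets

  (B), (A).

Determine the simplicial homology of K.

Fix the vertex order A < B and write every simplex with vertices in increasing order. Then dim K = 0 and the simplices of K are:

  0-simplices (2): A, B

Hence C_0 ≅ Z^2.

Reading off H_k = ker ∂_k / im ∂_{k+1}:

  H_0: rank C_0 − rank ∂_1 = 2 − 0 = 2, and there is no ∂_1, so H_0 ≅ Z^2.

H_0 = Z^2.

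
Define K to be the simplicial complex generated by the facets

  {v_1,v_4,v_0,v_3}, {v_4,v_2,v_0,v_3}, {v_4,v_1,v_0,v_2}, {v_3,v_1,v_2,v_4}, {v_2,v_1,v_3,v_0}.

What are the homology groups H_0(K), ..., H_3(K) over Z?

H_0 ≅ Z,  H_1 = 0,  H_2 = 0,  H_3 ≅ Z.

Take the total order v_0 < v_1 < v_2 < v_3 < v_4 on the vertex set. Then K (dimension 3) consists of the simplices:

  0-simplices (5): [v_0], [v_1], [v_2], [v_3], [v_4]
  1-simplices (10): [v_0,v_1], [v_0,v_2], [v_0,v_3], [v_0,v_4], [v_1,v_2], [v_1,v_3], [v_1,v_4], [v_2,v_3], [v_2,v_4], [v_3,v_4]
  2-simplices (10): [v_0,v_1,v_2], [v_0,v_1,v_3], [v_0,v_1,v_4], [v_0,v_2,v_3], [v_0,v_2,v_4], [v_0,v_3,v_4], [v_1,v_2,v_3], [v_1,v_2,v_4], [v_1,v_3,v_4], [v_2,v_3,v_4]
  3-simplices (5): [v_0,v_1,v_2,v_3], [v_0,v_1,v_2,v_4], [v_0,v_1,v_3,v_4], [v_0,v_2,v_3,v_4], [v_1,v_2,v_3,v_4]

Hence C_0 ≅ Z^5, C_1 ≅ Z^10, C_2 ≅ Z^10, C_3 ≅ Z^5.

The boundary map ∂_1: C_1 → C_0 sends each edge [p,q] (with p < q) to q − p. For instance
  ∂[v_0,v_2] = [v_2] − [v_0].
The 5×10 boundary matrix has rank 4 and Smith normal form diag(1,1,1,1).

∂_2: C_2 → C_1 sends each 2-simplex [p,q,r] to [q,r] − [p,r] + [p,q]. For instance
  ∂[v_0,v_3,v_4] = [v_3,v_4] − [v_0,v_4] + [v_0,v_3],
  ∂[v_0,v_1,v_3] = [v_1,v_3] − [v_0,v_3] + [v_0,v_1].
This gives a 10×10 integer matrix of rank 6; reducing to Smith normal form yields diagonal entries (1,1,1,1,1,1).

The boundary map ∂_3: C_3 → C_2 sends each 3-simplex σ to the alternating sum Σ_i (−1)^i (σ with its i-th vertex removed). For instance
  ∂[v_1,v_2,v_3,v_4] = [v_2,v_3,v_4] − [v_1,v_3,v_4] + [v_1,v_2,v_4] − [v_1,v_2,v_3],
  ∂[v_0,v_1,v_2,v_3] = [v_1,v_2,v_3] − [v_0,v_2,v_3] + [v_0,v_1,v_3] − [v_0,v_1,v_2].
The resulting 10×5 matrix has rank 4, and its Smith normal form has invariant factors (1,1,1,1).

Now H_k = ker ∂_k / im ∂_{k+1}, so:

  H_0: rank C_0 − rank ∂_1 = 5 − 4 = 1, and the invariant factors of ∂_1 are all 1, so H_0 = Z.
  H_1: rank ker ∂_1 − rank ∂_2 = (10 − 4) − 6 = 0, and the invariant factors of ∂_2 are all 1, so H_1 = 0.
  H_2: rank ker ∂_2 − rank ∂_3 = (10 − 6) − 4 = 0, and the invariant factors of ∂_3 are all 1, so H_2 = 0.
  H_3: rank ker ∂_3 − rank ∂_4 = (5 − 4) − 0 = 1, and there is no ∂_4, so H_3 = Z.

As a check, the Euler characteristic is 5 − 10 + 10 − 5 = 0, which agrees with 1 − 0 + 0 − 1 = 0.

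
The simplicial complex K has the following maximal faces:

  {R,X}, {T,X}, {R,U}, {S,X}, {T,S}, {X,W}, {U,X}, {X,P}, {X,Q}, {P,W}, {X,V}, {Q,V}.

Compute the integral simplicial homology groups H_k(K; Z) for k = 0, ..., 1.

H_0 = Z,  H_1 = Z^4.

Fix the vertex order P < Q < R < S < T < U < V < W < X and write every simplex with vertices in increasing order. Then dim K = 1 and the simplices of K are:

  0-simplices (9): P, Q, R, S, T, U, V, W, X
  1-simplices (12): PW, PX, QV, QX, RU, RX, ST, SX, TX, UX, VX, WX

giving chain groups C_0 ≅ Z^9, C_1 ≅ Z^12.

Boundary ∂_1: C_1 → C_0 is given by ∂[p,q] = [q] − [p].
This gives a 9×12 integer matrix of rank 8; reducing to Smith normal form yields diagonal entries (1,1,1,1,1,1,1,1).

Computing H_k = (kernel of ∂_k) / (image of ∂_{k+1}):

  H_0: rank C_0 − rank ∂_1 = 9 − 8 = 1, and the invariant factors of ∂_1 are all 1, so H_0 ≅ Z.
  H_1: rank ker ∂_1 − rank ∂_2 = (12 − 8) − 0 = 4, and there is no ∂_2, so H_1 ≅ Z^4.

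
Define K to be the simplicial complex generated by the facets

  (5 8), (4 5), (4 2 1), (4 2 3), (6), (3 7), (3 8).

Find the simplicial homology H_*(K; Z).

H_0 = Z^2,  H_1 = Z,  H_2 = 0.

K has 8 vertices, 9 edges, 2 triangles.
rank ∂_0 = 0, rank ∂_1 = 6 ⇒ b_0 = 8 − 0 − 6 = 2; all invariant factors of ∂_1 are 1 so no torsion. So H_0 ≅ Z^2.
rank ∂_1 = 6, rank ∂_2 = 2 ⇒ b_1 = 9 − 6 − 2 = 1; all invariant factors of ∂_2 are 1 so no torsion. So H_1 ≅ Z.
rank ∂_2 = 2, rank ∂_3 = 0 ⇒ b_2 = 2 − 2 − 0 = 0. So H_2 ≅ 0.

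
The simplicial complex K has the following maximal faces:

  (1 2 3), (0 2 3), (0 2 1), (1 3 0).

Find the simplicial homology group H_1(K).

We work with the vertex ordering 0 < 1 < 2 < 3. The simplices of K, each written with vertices in increasing order, are:

  0-simplices (4): [0], [1], [2], [3]
  1-simplices (6): [0,1], [0,2], [0,3], [1,2], [1,3], [2,3]
  2-simplices (4): [0,1,2], [0,1,3], [0,2,3], [1,2,3]

giving chain groups C_0 ≅ Z^4, C_1 ≅ Z^6, C_2 ≅ Z^4.

Boundary ∂_1: C_1 → C_0 maps an edge to its endpoints' difference, ∂[p,q] = q − p. For instance
  ∂[0,1] = [1] − [0].
This gives a 4×6 integer matrix of rank 3; reducing to Smith normal form yields diagonal entries (1,1,1).

∂_2: C_2 → C_1 acts by ∂[p,q,r] = [q,r] − [p,r] + [p,q]. For instance
  ∂[0,2,3] = [2,3] − [0,3] + [0,2],
  ∂[0,1,2] = [1,2] − [0,2] + [0,1].
This gives a 6×4 integer matrix of rank 3; reducing to Smith normal form yields diagonal entries (1,1,1).

Now H_k = ker ∂_k / im ∂_{k+1}, so:

  H_1: rank ker ∂_1 − rank ∂_2 = (6 − 3) − 3 = 0, and the invariant factors of ∂_2 are all 1, so H_1 = 0.

H_1 ≅ 0.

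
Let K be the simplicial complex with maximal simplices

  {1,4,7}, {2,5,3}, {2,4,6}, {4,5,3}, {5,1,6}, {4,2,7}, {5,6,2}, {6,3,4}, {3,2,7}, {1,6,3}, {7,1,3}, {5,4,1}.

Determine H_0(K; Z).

Fix the vertex order 1 < 2 < 3 < 4 < 5 < 6 < 7 and write every simplex with vertices in increasing order. Then dim K = 2 and the simplices of K are:

  0-simplices (7): [1], [2], [3], [4], [5], [6], [7]
  1-simplices (18): [1,3], [1,4], [1,5], [1,6], [1,7], [2,3], [2,4], [2,5], [2,6], [2,7], [3,4], [3,5], [3,6], [3,7], [4,5], [4,6], [4,7], [5,6]
  2-simplices (12): [1,3,6], [1,3,7], [1,4,5], [1,4,7], [1,5,6], [2,3,5], [2,3,7], [2,4,6], [2,4,7], [2,5,6], [3,4,5], [3,4,6]

giving chain groups C_0 ≅ Z^7, C_1 ≅ Z^18, C_2 ≅ Z^12.

Boundary ∂_1: C_1 → C_0 sends each edge [p,q] (with p < q) to q − p. For instance
  ∂[1,3] = [3] − [1].
This gives a 7×18 integer matrix of rank 6; reducing to Smith normal form yields diagonal entries (1,1,1,1,1,1).

Boundary ∂_2: C_2 → C_1 acts by ∂[p,q,r] = [q,r] − [p,r] + [p,q]. For instance
  ∂[3,4,6] = [4,6] − [3,6] + [3,4],
  ∂[1,5,6] = [5,6] − [1,6] + [1,5].
As a 18×12 matrix over Z this has rank 12, with invariant factors (1,1,1,1,1,1,1,1,1,1,1,2).

From H_k ≅ ker(∂_k) / im(∂_{k+1}) we obtain:

  H_0: rank C_0 − rank ∂_1 = 7 − 6 = 1, and the invariant factors of ∂_1 are all 1, so H_0 = Z.

H_0 ≅ Z.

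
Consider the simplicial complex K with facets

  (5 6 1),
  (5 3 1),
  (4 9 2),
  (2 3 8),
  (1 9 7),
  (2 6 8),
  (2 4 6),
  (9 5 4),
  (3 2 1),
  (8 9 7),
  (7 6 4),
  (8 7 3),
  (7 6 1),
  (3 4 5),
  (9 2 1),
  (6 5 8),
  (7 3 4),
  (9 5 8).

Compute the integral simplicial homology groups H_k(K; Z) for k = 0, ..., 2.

H_0 = Z,  H_1 = Z^2,  H_2 = Z.

Order the vertices as 1 < 2 < 3 < 4 < 5 < 6 < 7 < 8 < 9. Listing each simplex with vertices in this order, K has dimension 2 with simplices:

  0-simplices (9): [1], [2], [3], [4], [5], [6], [7], [8], [9]
  1-simplices (27): (27 of them)
  2-simplices (18): [1,2,3], [1,2,9], [1,3,5], [1,5,6], [1,6,7], [1,7,9], [2,3,8], [2,4,6], [2,4,9], [2,6,8], [3,4,5], [3,4,7], [3,7,8], [4,5,9], [4,6,7], [5,6,8], [5,8,9], [7,8,9]

Hence C_0 ≅ Z^9, C_1 ≅ Z^27, C_2 ≅ Z^18.

∂_1: C_1 → C_0 maps an edge to its endpoints' difference, ∂[p,q] = q − p.
The resulting 9×27 matrix has rank 8, and its Smith normal form has invariant factors (1,1,1,1,1,1,1,1).

The boundary map ∂_2: C_2 → C_1 maps a triangle to the signed sum of its edges. For instance
  ∂[3,7,8] = [7,8] − [3,8] + [3,7],
  ∂[4,6,7] = [6,7] − [4,7] + [4,6].
This gives a 27×18 integer matrix of rank 17; reducing to Smith normal form yields diagonal entries (1,1,1,1,1,1,1,1,1,1,1,1,1,1,1,1,1).

Computing H_k = (kernel of ∂_k) / (image of ∂_{k+1}):

  H_0: rank C_0 − rank ∂_1 = 9 − 8 = 1, and the invariant factors of ∂_1 are all 1, so H_0 = Z.
  H_1: rank ker ∂_1 − rank ∂_2 = (27 − 8) − 17 = 2, and the invariant factors of ∂_2 are all 1, so H_1 = Z^2.
  H_2: rank ker ∂_2 − rank ∂_3 = (18 − 17) − 0 = 1, and there is no ∂_3, so H_2 = Z.

As a check, the Euler characteristic is 9 − 27 + 18 = 0, which agrees with 1 − 2 + 1 = 0.
(K is a triangulation of the torus T^2.)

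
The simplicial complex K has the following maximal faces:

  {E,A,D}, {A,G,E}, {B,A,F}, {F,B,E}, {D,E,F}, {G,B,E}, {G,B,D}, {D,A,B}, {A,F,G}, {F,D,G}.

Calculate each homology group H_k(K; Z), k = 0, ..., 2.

Take the total order A < B < D < E < F < G on the vertex set. Then K (dimension 2) consists of the simplices:

  0-simplices (6): A, B, D, E, F, G
  1-simplices (15): AB, AD, AE, AF, AG, BD, BE, BF, BG, DE, DF, DG, EF, EG, FG
  2-simplices (10): ABD, ABF, ADE, AEG, AFG, BDG, BEF, BEG, DEF, DFG

giving chain groups C_0 ≅ Z^6, C_1 ≅ Z^15, C_2 ≅ Z^10.

∂_1: C_1 → C_0 is given by ∂[p,q] = [q] − [p].
The 6×15 boundary matrix has rank 5 and Smith normal form diag(1,1,1,1,1).

The boundary map ∂_2: C_2 → C_1 sends each 2-simplex [p,q,r] to [q,r] − [p,r] + [p,q]. For instance
  ∂ADE = DE − AE + AD,
  ∂DEF = EF − DF + DE.
The resulting 15×10 matrix has rank 10, and its Smith normal form has invariant factors (1,1,1,1,1,1,1,1,1,2).

Reading off H_k = ker ∂_k / im ∂_{k+1}:

  H_0: rank C_0 − rank ∂_1 = 6 − 5 = 1, and the invariant factors of ∂_1 are all 1, so H_0 ≅ Z.
  H_1: rank ker ∂_1 − rank ∂_2 = (15 − 5) − 10 = 0, and ∂_2 has invariant factor 2 > 1, so H_1 ≅ Z/2Z.
  H_2: rank ker ∂_2 − rank ∂_3 = (10 − 10) − 0 = 0, and there is no ∂_3, so H_2 ≅ 0.

As a check, the Euler characteristic is 6 − 15 + 10 = 1, which agrees with 1 − 0 + 0 = 1.

H_0 ≅ Z,  H_1 ≅ Z/2Z,  H_2 = 0.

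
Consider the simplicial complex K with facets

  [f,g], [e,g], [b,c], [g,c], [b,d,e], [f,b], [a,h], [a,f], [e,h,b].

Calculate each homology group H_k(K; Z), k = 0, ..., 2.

H_0 = Z,  H_1 = Z^3,  H_2 = 0.

K has 8 vertices, 12 edges, 2 triangles.
rank ∂_0 = 0, rank ∂_1 = 7 ⇒ b_0 = 8 − 0 − 7 = 1; all invariant factors of ∂_1 are 1 so no torsion. So H_0 = Z.
rank ∂_1 = 7, rank ∂_2 = 2 ⇒ b_1 = 12 − 7 − 2 = 3; all invariant factors of ∂_2 are 1 so no torsion. So H_1 = Z^3.
rank ∂_2 = 2, rank ∂_3 = 0 ⇒ b_2 = 2 − 2 − 0 = 0. So H_2 = 0.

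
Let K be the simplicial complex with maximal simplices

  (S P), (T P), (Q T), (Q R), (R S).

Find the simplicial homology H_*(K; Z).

H_0 = Z,  H_1 = Z.

We work with the vertex ordering P < Q < R < S < T. The simplices of K, each written with vertices in increasing order, are:

  0-simplices (5): P, Q, R, S, T
  1-simplices (5): PS, PT, QR, QT, RS

Hence C_0 ≅ Z^5, C_1 ≅ Z^5.

Boundary ∂_1: C_1 → C_0 sends each edge [p,q] (with p < q) to q − p. For instance
  ∂RS = S − R.
This gives a 5×5 integer matrix of rank 4; reducing to Smith normal form yields diagonal entries (1,1,1,1).

From H_k ≅ ker(∂_k) / im(∂_{k+1}) we obtain:

  H_0: rank C_0 − rank ∂_1 = 5 − 4 = 1, and the invariant factors of ∂_1 are all 1, so H_0 ≅ Z.
  H_1: rank ker ∂_1 − rank ∂_2 = (5 − 4) − 0 = 1, and there is no ∂_2, so H_1 ≅ Z.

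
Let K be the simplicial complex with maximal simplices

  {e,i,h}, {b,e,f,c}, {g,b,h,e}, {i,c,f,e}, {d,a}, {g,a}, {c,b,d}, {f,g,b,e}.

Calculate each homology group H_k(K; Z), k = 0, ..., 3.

Fix the vertex order a < b < c < d < e < f < g < h < i and write every simplex with vertices in increasing order. Then dim K = 3 and the simplices of K are:

  0-simplices (9): a, b, c, d, e, f, g, h, i
  1-simplices (20): ad, ag, bc, bd, be, bf, bg, bh, cd, ce, cf, ci, ef, eg, eh, ei, fg, fi, gh, hi
  2-simplices (15): bcd, bce, bcf, bef, beg, beh, bfg, bgh, cef, cei, cfi, efg, efi, egh, ehi
  3-simplices (4): bcef, befg, begh, cefi

Hence C_0 ≅ Z^9, C_1 ≅ Z^20, C_2 ≅ Z^15, C_3 ≅ Z^4.

Boundary ∂_1: C_1 → C_0 is given by ∂[p,q] = [q] − [p].
The 9×20 boundary matrix has rank 8 and Smith normal form diag(1,1,1,1,1,1,1,1).

The boundary map ∂_2: C_2 → C_1 acts by ∂[p,q,r] = [q,r] − [p,r] + [p,q]. For instance
  ∂cei = ei − ci + ce,
  ∂bgh = gh − bh + bg.
The 20×15 boundary matrix has rank 11 and Smith normal form diag(1,1,1,1,1,1,1,1,1,1,1).

The boundary map ∂_3: C_3 → C_2 sends each 3-simplex σ to the alternating sum Σ_i (−1)^i (σ with its i-th vertex removed). For instance
  ∂bcef = cef − bef + bcf − bce,
  ∂cefi = efi − cfi + cei − cef.
The resulting 15×4 matrix has rank 4, and its Smith normal form has invariant factors (1,1,1,1).

Computing H_k = (kernel of ∂_k) / (image of ∂_{k+1}):

  H_0: rank C_0 − rank ∂_1 = 9 − 8 = 1, and the invariant factors of ∂_1 are all 1, so H_0 = Z.
  H_1: rank ker ∂_1 − rank ∂_2 = (20 − 8) − 11 = 1, and the invariant factors of ∂_2 are all 1, so H_1 = Z.
  H_2: rank ker ∂_2 − rank ∂_3 = (15 − 11) − 4 = 0, and the invariant factors of ∂_3 are all 1, so H_2 = 0.
  H_3: rank ker ∂_3 − rank ∂_4 = (4 − 4) − 0 = 0, and there is no ∂_4, so H_3 = 0.

As a check, the Euler characteristic is 9 − 20 + 15 − 4 = 0, which agrees with 1 − 1 + 0 − 0 = 0.

H_0 = Z,  H_1 = Z,  H_2 = 0,  H_3 = 0.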